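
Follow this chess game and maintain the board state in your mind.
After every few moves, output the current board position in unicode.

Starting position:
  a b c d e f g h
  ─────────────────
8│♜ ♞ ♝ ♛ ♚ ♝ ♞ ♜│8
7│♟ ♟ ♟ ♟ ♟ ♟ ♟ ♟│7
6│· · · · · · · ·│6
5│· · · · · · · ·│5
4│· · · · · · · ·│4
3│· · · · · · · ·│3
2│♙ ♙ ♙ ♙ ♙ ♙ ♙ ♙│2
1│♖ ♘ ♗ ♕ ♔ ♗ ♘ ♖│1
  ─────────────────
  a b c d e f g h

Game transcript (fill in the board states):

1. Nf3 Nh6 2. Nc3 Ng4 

  a b c d e f g h
  ─────────────────
8│♜ ♞ ♝ ♛ ♚ ♝ · ♜│8
7│♟ ♟ ♟ ♟ ♟ ♟ ♟ ♟│7
6│· · · · · · · ·│6
5│· · · · · · · ·│5
4│· · · · · · ♞ ·│4
3│· · ♘ · · ♘ · ·│3
2│♙ ♙ ♙ ♙ ♙ ♙ ♙ ♙│2
1│♖ · ♗ ♕ ♔ ♗ · ♖│1
  ─────────────────
  a b c d e f g h

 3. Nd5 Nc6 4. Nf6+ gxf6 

  a b c d e f g h
  ─────────────────
8│♜ · ♝ ♛ ♚ ♝ · ♜│8
7│♟ ♟ ♟ ♟ ♟ ♟ · ♟│7
6│· · ♞ · · ♟ · ·│6
5│· · · · · · · ·│5
4│· · · · · · ♞ ·│4
3│· · · · · ♘ · ·│3
2│♙ ♙ ♙ ♙ ♙ ♙ ♙ ♙│2
1│♖ · ♗ ♕ ♔ ♗ · ♖│1
  ─────────────────
  a b c d e f g h

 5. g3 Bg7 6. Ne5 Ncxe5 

  a b c d e f g h
  ─────────────────
8│♜ · ♝ ♛ ♚ · · ♜│8
7│♟ ♟ ♟ ♟ ♟ ♟ ♝ ♟│7
6│· · · · · ♟ · ·│6
5│· · · · ♞ · · ·│5
4│· · · · · · ♞ ·│4
3│· · · · · · ♙ ·│3
2│♙ ♙ ♙ ♙ ♙ ♙ · ♙│2
1│♖ · ♗ ♕ ♔ ♗ · ♖│1
  ─────────────────
  a b c d e f g h

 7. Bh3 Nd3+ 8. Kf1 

  a b c d e f g h
  ─────────────────
8│♜ · ♝ ♛ ♚ · · ♜│8
7│♟ ♟ ♟ ♟ ♟ ♟ ♝ ♟│7
6│· · · · · ♟ · ·│6
5│· · · · · · · ·│5
4│· · · · · · ♞ ·│4
3│· · · ♞ · · ♙ ♗│3
2│♙ ♙ ♙ ♙ ♙ ♙ · ♙│2
1│♖ · ♗ ♕ · ♔ · ♖│1
  ─────────────────
  a b c d e f g h


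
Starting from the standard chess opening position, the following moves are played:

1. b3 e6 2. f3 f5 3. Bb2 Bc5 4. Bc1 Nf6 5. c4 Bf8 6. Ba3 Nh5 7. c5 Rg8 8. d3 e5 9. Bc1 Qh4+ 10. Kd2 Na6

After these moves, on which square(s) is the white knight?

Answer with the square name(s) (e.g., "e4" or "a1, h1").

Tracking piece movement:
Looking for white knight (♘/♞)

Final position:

  a b c d e f g h
  ─────────────────
8│♜ · ♝ · ♚ ♝ ♜ ·│8
7│♟ ♟ ♟ ♟ · · ♟ ♟│7
6│♞ · · · · · · ·│6
5│· · ♙ · ♟ ♟ · ♞│5
4│· · · · · · · ♛│4
3│· ♙ · ♙ · ♙ · ·│3
2│♙ · · ♔ ♙ · ♙ ♙│2
1│♖ ♘ ♗ ♕ · ♗ ♘ ♖│1
  ─────────────────
  a b c d e f g h


b1, g1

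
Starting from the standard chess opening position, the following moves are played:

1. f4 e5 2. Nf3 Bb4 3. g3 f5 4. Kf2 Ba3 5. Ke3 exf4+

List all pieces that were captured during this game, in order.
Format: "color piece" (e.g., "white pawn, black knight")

Tracking captures:
  exf4+: captured white pawn

white pawn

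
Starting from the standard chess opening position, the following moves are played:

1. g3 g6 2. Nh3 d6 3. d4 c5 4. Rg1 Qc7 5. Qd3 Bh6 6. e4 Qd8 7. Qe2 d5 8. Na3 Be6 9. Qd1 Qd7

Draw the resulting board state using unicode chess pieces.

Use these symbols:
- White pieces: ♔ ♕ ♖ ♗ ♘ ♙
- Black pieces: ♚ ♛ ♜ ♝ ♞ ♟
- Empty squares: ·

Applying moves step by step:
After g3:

♜ ♞ ♝ ♛ ♚ ♝ ♞ ♜
♟ ♟ ♟ ♟ ♟ ♟ ♟ ♟
· · · · · · · ·
· · · · · · · ·
· · · · · · · ·
· · · · · · ♙ ·
♙ ♙ ♙ ♙ ♙ ♙ · ♙
♖ ♘ ♗ ♕ ♔ ♗ ♘ ♖


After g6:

♜ ♞ ♝ ♛ ♚ ♝ ♞ ♜
♟ ♟ ♟ ♟ ♟ ♟ · ♟
· · · · · · ♟ ·
· · · · · · · ·
· · · · · · · ·
· · · · · · ♙ ·
♙ ♙ ♙ ♙ ♙ ♙ · ♙
♖ ♘ ♗ ♕ ♔ ♗ ♘ ♖


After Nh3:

♜ ♞ ♝ ♛ ♚ ♝ ♞ ♜
♟ ♟ ♟ ♟ ♟ ♟ · ♟
· · · · · · ♟ ·
· · · · · · · ·
· · · · · · · ·
· · · · · · ♙ ♘
♙ ♙ ♙ ♙ ♙ ♙ · ♙
♖ ♘ ♗ ♕ ♔ ♗ · ♖


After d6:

♜ ♞ ♝ ♛ ♚ ♝ ♞ ♜
♟ ♟ ♟ · ♟ ♟ · ♟
· · · ♟ · · ♟ ·
· · · · · · · ·
· · · · · · · ·
· · · · · · ♙ ♘
♙ ♙ ♙ ♙ ♙ ♙ · ♙
♖ ♘ ♗ ♕ ♔ ♗ · ♖


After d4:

♜ ♞ ♝ ♛ ♚ ♝ ♞ ♜
♟ ♟ ♟ · ♟ ♟ · ♟
· · · ♟ · · ♟ ·
· · · · · · · ·
· · · ♙ · · · ·
· · · · · · ♙ ♘
♙ ♙ ♙ · ♙ ♙ · ♙
♖ ♘ ♗ ♕ ♔ ♗ · ♖


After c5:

♜ ♞ ♝ ♛ ♚ ♝ ♞ ♜
♟ ♟ · · ♟ ♟ · ♟
· · · ♟ · · ♟ ·
· · ♟ · · · · ·
· · · ♙ · · · ·
· · · · · · ♙ ♘
♙ ♙ ♙ · ♙ ♙ · ♙
♖ ♘ ♗ ♕ ♔ ♗ · ♖


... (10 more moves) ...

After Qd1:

♜ ♞ · ♛ ♚ · ♞ ♜
♟ ♟ · · ♟ ♟ · ♟
· · · · ♝ · ♟ ♝
· · ♟ ♟ · · · ·
· · · ♙ ♙ · · ·
♘ · · · · · ♙ ♘
♙ ♙ ♙ · · ♙ · ♙
♖ · ♗ ♕ ♔ ♗ ♖ ·


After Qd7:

♜ ♞ · · ♚ · ♞ ♜
♟ ♟ · ♛ ♟ ♟ · ♟
· · · · ♝ · ♟ ♝
· · ♟ ♟ · · · ·
· · · ♙ ♙ · · ·
♘ · · · · · ♙ ♘
♙ ♙ ♙ · · ♙ · ♙
♖ · ♗ ♕ ♔ ♗ ♖ ·



  a b c d e f g h
  ─────────────────
8│♜ ♞ · · ♚ · ♞ ♜│8
7│♟ ♟ · ♛ ♟ ♟ · ♟│7
6│· · · · ♝ · ♟ ♝│6
5│· · ♟ ♟ · · · ·│5
4│· · · ♙ ♙ · · ·│4
3│♘ · · · · · ♙ ♘│3
2│♙ ♙ ♙ · · ♙ · ♙│2
1│♖ · ♗ ♕ ♔ ♗ ♖ ·│1
  ─────────────────
  a b c d e f g h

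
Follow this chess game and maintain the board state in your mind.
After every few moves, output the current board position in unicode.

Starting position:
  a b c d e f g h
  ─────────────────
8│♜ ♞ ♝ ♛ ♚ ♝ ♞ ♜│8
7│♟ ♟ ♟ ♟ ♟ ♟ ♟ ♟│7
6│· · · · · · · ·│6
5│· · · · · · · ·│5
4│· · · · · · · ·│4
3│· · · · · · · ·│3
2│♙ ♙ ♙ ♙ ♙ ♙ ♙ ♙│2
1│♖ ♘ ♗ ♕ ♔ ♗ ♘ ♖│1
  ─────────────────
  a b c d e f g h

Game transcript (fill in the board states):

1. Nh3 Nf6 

  a b c d e f g h
  ─────────────────
8│♜ ♞ ♝ ♛ ♚ ♝ · ♜│8
7│♟ ♟ ♟ ♟ ♟ ♟ ♟ ♟│7
6│· · · · · ♞ · ·│6
5│· · · · · · · ·│5
4│· · · · · · · ·│4
3│· · · · · · · ♘│3
2│♙ ♙ ♙ ♙ ♙ ♙ ♙ ♙│2
1│♖ ♘ ♗ ♕ ♔ ♗ · ♖│1
  ─────────────────
  a b c d e f g h

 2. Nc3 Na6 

  a b c d e f g h
  ─────────────────
8│♜ · ♝ ♛ ♚ ♝ · ♜│8
7│♟ ♟ ♟ ♟ ♟ ♟ ♟ ♟│7
6│♞ · · · · ♞ · ·│6
5│· · · · · · · ·│5
4│· · · · · · · ·│4
3│· · ♘ · · · · ♘│3
2│♙ ♙ ♙ ♙ ♙ ♙ ♙ ♙│2
1│♖ · ♗ ♕ ♔ ♗ · ♖│1
  ─────────────────
  a b c d e f g h

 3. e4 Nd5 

  a b c d e f g h
  ─────────────────
8│♜ · ♝ ♛ ♚ ♝ · ♜│8
7│♟ ♟ ♟ ♟ ♟ ♟ ♟ ♟│7
6│♞ · · · · · · ·│6
5│· · · ♞ · · · ·│5
4│· · · · ♙ · · ·│4
3│· · ♘ · · · · ♘│3
2│♙ ♙ ♙ ♙ · ♙ ♙ ♙│2
1│♖ · ♗ ♕ ♔ ♗ · ♖│1
  ─────────────────
  a b c d e f g h

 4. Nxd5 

  a b c d e f g h
  ─────────────────
8│♜ · ♝ ♛ ♚ ♝ · ♜│8
7│♟ ♟ ♟ ♟ ♟ ♟ ♟ ♟│7
6│♞ · · · · · · ·│6
5│· · · ♘ · · · ·│5
4│· · · · ♙ · · ·│4
3│· · · · · · · ♘│3
2│♙ ♙ ♙ ♙ · ♙ ♙ ♙│2
1│♖ · ♗ ♕ ♔ ♗ · ♖│1
  ─────────────────
  a b c d e f g h


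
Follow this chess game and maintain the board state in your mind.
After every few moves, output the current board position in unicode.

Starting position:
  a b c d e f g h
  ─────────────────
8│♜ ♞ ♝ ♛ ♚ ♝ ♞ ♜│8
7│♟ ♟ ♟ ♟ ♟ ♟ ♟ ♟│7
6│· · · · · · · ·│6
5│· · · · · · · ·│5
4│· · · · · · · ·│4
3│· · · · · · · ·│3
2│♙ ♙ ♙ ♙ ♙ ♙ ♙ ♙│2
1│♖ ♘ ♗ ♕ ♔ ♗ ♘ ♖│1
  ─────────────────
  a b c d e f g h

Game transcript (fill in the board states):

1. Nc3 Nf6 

  a b c d e f g h
  ─────────────────
8│♜ ♞ ♝ ♛ ♚ ♝ · ♜│8
7│♟ ♟ ♟ ♟ ♟ ♟ ♟ ♟│7
6│· · · · · ♞ · ·│6
5│· · · · · · · ·│5
4│· · · · · · · ·│4
3│· · ♘ · · · · ·│3
2│♙ ♙ ♙ ♙ ♙ ♙ ♙ ♙│2
1│♖ · ♗ ♕ ♔ ♗ ♘ ♖│1
  ─────────────────
  a b c d e f g h

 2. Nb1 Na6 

  a b c d e f g h
  ─────────────────
8│♜ · ♝ ♛ ♚ ♝ · ♜│8
7│♟ ♟ ♟ ♟ ♟ ♟ ♟ ♟│7
6│♞ · · · · ♞ · ·│6
5│· · · · · · · ·│5
4│· · · · · · · ·│4
3│· · · · · · · ·│3
2│♙ ♙ ♙ ♙ ♙ ♙ ♙ ♙│2
1│♖ ♘ ♗ ♕ ♔ ♗ ♘ ♖│1
  ─────────────────
  a b c d e f g h

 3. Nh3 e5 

  a b c d e f g h
  ─────────────────
8│♜ · ♝ ♛ ♚ ♝ · ♜│8
7│♟ ♟ ♟ ♟ · ♟ ♟ ♟│7
6│♞ · · · · ♞ · ·│6
5│· · · · ♟ · · ·│5
4│· · · · · · · ·│4
3│· · · · · · · ♘│3
2│♙ ♙ ♙ ♙ ♙ ♙ ♙ ♙│2
1│♖ ♘ ♗ ♕ ♔ ♗ · ♖│1
  ─────────────────
  a b c d e f g h

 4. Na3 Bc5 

  a b c d e f g h
  ─────────────────
8│♜ · ♝ ♛ ♚ · · ♜│8
7│♟ ♟ ♟ ♟ · ♟ ♟ ♟│7
6│♞ · · · · ♞ · ·│6
5│· · ♝ · ♟ · · ·│5
4│· · · · · · · ·│4
3│♘ · · · · · · ♘│3
2│♙ ♙ ♙ ♙ ♙ ♙ ♙ ♙│2
1│♖ · ♗ ♕ ♔ ♗ · ♖│1
  ─────────────────
  a b c d e f g h

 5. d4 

  a b c d e f g h
  ─────────────────
8│♜ · ♝ ♛ ♚ · · ♜│8
7│♟ ♟ ♟ ♟ · ♟ ♟ ♟│7
6│♞ · · · · ♞ · ·│6
5│· · ♝ · ♟ · · ·│5
4│· · · ♙ · · · ·│4
3│♘ · · · · · · ♘│3
2│♙ ♙ ♙ · ♙ ♙ ♙ ♙│2
1│♖ · ♗ ♕ ♔ ♗ · ♖│1
  ─────────────────
  a b c d e f g h


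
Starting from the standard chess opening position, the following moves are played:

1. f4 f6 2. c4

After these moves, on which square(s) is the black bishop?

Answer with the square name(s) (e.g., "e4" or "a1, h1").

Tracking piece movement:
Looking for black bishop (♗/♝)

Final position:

  a b c d e f g h
  ─────────────────
8│♜ ♞ ♝ ♛ ♚ ♝ ♞ ♜│8
7│♟ ♟ ♟ ♟ ♟ · ♟ ♟│7
6│· · · · · ♟ · ·│6
5│· · · · · · · ·│5
4│· · ♙ · · ♙ · ·│4
3│· · · · · · · ·│3
2│♙ ♙ · ♙ ♙ · ♙ ♙│2
1│♖ ♘ ♗ ♕ ♔ ♗ ♘ ♖│1
  ─────────────────
  a b c d e f g h


c8, f8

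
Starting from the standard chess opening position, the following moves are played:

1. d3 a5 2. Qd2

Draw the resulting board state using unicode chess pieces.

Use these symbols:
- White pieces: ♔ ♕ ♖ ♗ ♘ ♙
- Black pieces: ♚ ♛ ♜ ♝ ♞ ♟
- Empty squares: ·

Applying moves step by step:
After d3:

♜ ♞ ♝ ♛ ♚ ♝ ♞ ♜
♟ ♟ ♟ ♟ ♟ ♟ ♟ ♟
· · · · · · · ·
· · · · · · · ·
· · · · · · · ·
· · · ♙ · · · ·
♙ ♙ ♙ · ♙ ♙ ♙ ♙
♖ ♘ ♗ ♕ ♔ ♗ ♘ ♖


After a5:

♜ ♞ ♝ ♛ ♚ ♝ ♞ ♜
· ♟ ♟ ♟ ♟ ♟ ♟ ♟
· · · · · · · ·
♟ · · · · · · ·
· · · · · · · ·
· · · ♙ · · · ·
♙ ♙ ♙ · ♙ ♙ ♙ ♙
♖ ♘ ♗ ♕ ♔ ♗ ♘ ♖


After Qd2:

♜ ♞ ♝ ♛ ♚ ♝ ♞ ♜
· ♟ ♟ ♟ ♟ ♟ ♟ ♟
· · · · · · · ·
♟ · · · · · · ·
· · · · · · · ·
· · · ♙ · · · ·
♙ ♙ ♙ ♕ ♙ ♙ ♙ ♙
♖ ♘ ♗ · ♔ ♗ ♘ ♖



  a b c d e f g h
  ─────────────────
8│♜ ♞ ♝ ♛ ♚ ♝ ♞ ♜│8
7│· ♟ ♟ ♟ ♟ ♟ ♟ ♟│7
6│· · · · · · · ·│6
5│♟ · · · · · · ·│5
4│· · · · · · · ·│4
3│· · · ♙ · · · ·│3
2│♙ ♙ ♙ ♕ ♙ ♙ ♙ ♙│2
1│♖ ♘ ♗ · ♔ ♗ ♘ ♖│1
  ─────────────────
  a b c d e f g h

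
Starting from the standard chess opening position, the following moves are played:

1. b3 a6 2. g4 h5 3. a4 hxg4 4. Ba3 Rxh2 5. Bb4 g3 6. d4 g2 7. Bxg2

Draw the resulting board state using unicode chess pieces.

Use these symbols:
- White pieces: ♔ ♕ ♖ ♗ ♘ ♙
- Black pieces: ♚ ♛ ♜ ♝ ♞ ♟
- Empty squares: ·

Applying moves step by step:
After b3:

♜ ♞ ♝ ♛ ♚ ♝ ♞ ♜
♟ ♟ ♟ ♟ ♟ ♟ ♟ ♟
· · · · · · · ·
· · · · · · · ·
· · · · · · · ·
· ♙ · · · · · ·
♙ · ♙ ♙ ♙ ♙ ♙ ♙
♖ ♘ ♗ ♕ ♔ ♗ ♘ ♖


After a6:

♜ ♞ ♝ ♛ ♚ ♝ ♞ ♜
· ♟ ♟ ♟ ♟ ♟ ♟ ♟
♟ · · · · · · ·
· · · · · · · ·
· · · · · · · ·
· ♙ · · · · · ·
♙ · ♙ ♙ ♙ ♙ ♙ ♙
♖ ♘ ♗ ♕ ♔ ♗ ♘ ♖


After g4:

♜ ♞ ♝ ♛ ♚ ♝ ♞ ♜
· ♟ ♟ ♟ ♟ ♟ ♟ ♟
♟ · · · · · · ·
· · · · · · · ·
· · · · · · ♙ ·
· ♙ · · · · · ·
♙ · ♙ ♙ ♙ ♙ · ♙
♖ ♘ ♗ ♕ ♔ ♗ ♘ ♖


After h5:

♜ ♞ ♝ ♛ ♚ ♝ ♞ ♜
· ♟ ♟ ♟ ♟ ♟ ♟ ·
♟ · · · · · · ·
· · · · · · · ♟
· · · · · · ♙ ·
· ♙ · · · · · ·
♙ · ♙ ♙ ♙ ♙ · ♙
♖ ♘ ♗ ♕ ♔ ♗ ♘ ♖


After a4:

♜ ♞ ♝ ♛ ♚ ♝ ♞ ♜
· ♟ ♟ ♟ ♟ ♟ ♟ ·
♟ · · · · · · ·
· · · · · · · ♟
♙ · · · · · ♙ ·
· ♙ · · · · · ·
· · ♙ ♙ ♙ ♙ · ♙
♖ ♘ ♗ ♕ ♔ ♗ ♘ ♖


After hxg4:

♜ ♞ ♝ ♛ ♚ ♝ ♞ ♜
· ♟ ♟ ♟ ♟ ♟ ♟ ·
♟ · · · · · · ·
· · · · · · · ·
♙ · · · · · ♟ ·
· ♙ · · · · · ·
· · ♙ ♙ ♙ ♙ · ♙
♖ ♘ ♗ ♕ ♔ ♗ ♘ ♖


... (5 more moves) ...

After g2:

♜ ♞ ♝ ♛ ♚ ♝ ♞ ·
· ♟ ♟ ♟ ♟ ♟ ♟ ·
♟ · · · · · · ·
· · · · · · · ·
♙ ♗ · ♙ · · · ·
· ♙ · · · · · ·
· · ♙ · ♙ ♙ ♟ ♜
♖ ♘ · ♕ ♔ ♗ ♘ ♖


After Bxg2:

♜ ♞ ♝ ♛ ♚ ♝ ♞ ·
· ♟ ♟ ♟ ♟ ♟ ♟ ·
♟ · · · · · · ·
· · · · · · · ·
♙ ♗ · ♙ · · · ·
· ♙ · · · · · ·
· · ♙ · ♙ ♙ ♗ ♜
♖ ♘ · ♕ ♔ · ♘ ♖



  a b c d e f g h
  ─────────────────
8│♜ ♞ ♝ ♛ ♚ ♝ ♞ ·│8
7│· ♟ ♟ ♟ ♟ ♟ ♟ ·│7
6│♟ · · · · · · ·│6
5│· · · · · · · ·│5
4│♙ ♗ · ♙ · · · ·│4
3│· ♙ · · · · · ·│3
2│· · ♙ · ♙ ♙ ♗ ♜│2
1│♖ ♘ · ♕ ♔ · ♘ ♖│1
  ─────────────────
  a b c d e f g h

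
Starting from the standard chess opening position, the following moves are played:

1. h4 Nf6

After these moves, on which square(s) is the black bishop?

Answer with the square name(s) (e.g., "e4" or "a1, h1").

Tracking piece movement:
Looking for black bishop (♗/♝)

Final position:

  a b c d e f g h
  ─────────────────
8│♜ ♞ ♝ ♛ ♚ ♝ · ♜│8
7│♟ ♟ ♟ ♟ ♟ ♟ ♟ ♟│7
6│· · · · · ♞ · ·│6
5│· · · · · · · ·│5
4│· · · · · · · ♙│4
3│· · · · · · · ·│3
2│♙ ♙ ♙ ♙ ♙ ♙ ♙ ·│2
1│♖ ♘ ♗ ♕ ♔ ♗ ♘ ♖│1
  ─────────────────
  a b c d e f g h


c8, f8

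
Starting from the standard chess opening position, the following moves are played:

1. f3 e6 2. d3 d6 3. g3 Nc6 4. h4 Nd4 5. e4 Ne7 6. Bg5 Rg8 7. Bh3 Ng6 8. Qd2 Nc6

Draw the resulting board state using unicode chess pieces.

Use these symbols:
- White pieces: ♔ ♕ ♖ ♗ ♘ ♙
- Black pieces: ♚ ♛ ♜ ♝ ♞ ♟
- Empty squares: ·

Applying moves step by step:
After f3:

♜ ♞ ♝ ♛ ♚ ♝ ♞ ♜
♟ ♟ ♟ ♟ ♟ ♟ ♟ ♟
· · · · · · · ·
· · · · · · · ·
· · · · · · · ·
· · · · · ♙ · ·
♙ ♙ ♙ ♙ ♙ · ♙ ♙
♖ ♘ ♗ ♕ ♔ ♗ ♘ ♖


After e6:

♜ ♞ ♝ ♛ ♚ ♝ ♞ ♜
♟ ♟ ♟ ♟ · ♟ ♟ ♟
· · · · ♟ · · ·
· · · · · · · ·
· · · · · · · ·
· · · · · ♙ · ·
♙ ♙ ♙ ♙ ♙ · ♙ ♙
♖ ♘ ♗ ♕ ♔ ♗ ♘ ♖


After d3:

♜ ♞ ♝ ♛ ♚ ♝ ♞ ♜
♟ ♟ ♟ ♟ · ♟ ♟ ♟
· · · · ♟ · · ·
· · · · · · · ·
· · · · · · · ·
· · · ♙ · ♙ · ·
♙ ♙ ♙ · ♙ · ♙ ♙
♖ ♘ ♗ ♕ ♔ ♗ ♘ ♖


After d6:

♜ ♞ ♝ ♛ ♚ ♝ ♞ ♜
♟ ♟ ♟ · · ♟ ♟ ♟
· · · ♟ ♟ · · ·
· · · · · · · ·
· · · · · · · ·
· · · ♙ · ♙ · ·
♙ ♙ ♙ · ♙ · ♙ ♙
♖ ♘ ♗ ♕ ♔ ♗ ♘ ♖


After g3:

♜ ♞ ♝ ♛ ♚ ♝ ♞ ♜
♟ ♟ ♟ · · ♟ ♟ ♟
· · · ♟ ♟ · · ·
· · · · · · · ·
· · · · · · · ·
· · · ♙ · ♙ ♙ ·
♙ ♙ ♙ · ♙ · · ♙
♖ ♘ ♗ ♕ ♔ ♗ ♘ ♖


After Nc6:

♜ · ♝ ♛ ♚ ♝ ♞ ♜
♟ ♟ ♟ · · ♟ ♟ ♟
· · ♞ ♟ ♟ · · ·
· · · · · · · ·
· · · · · · · ·
· · · ♙ · ♙ ♙ ·
♙ ♙ ♙ · ♙ · · ♙
♖ ♘ ♗ ♕ ♔ ♗ ♘ ♖


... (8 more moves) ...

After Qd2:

♜ · ♝ ♛ ♚ ♝ ♜ ·
♟ ♟ ♟ · · ♟ ♟ ♟
· · · ♟ ♟ · ♞ ·
· · · · · · ♗ ·
· · · ♞ ♙ · · ♙
· · · ♙ · ♙ ♙ ♗
♙ ♙ ♙ ♕ · · · ·
♖ ♘ · · ♔ · ♘ ♖


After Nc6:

♜ · ♝ ♛ ♚ ♝ ♜ ·
♟ ♟ ♟ · · ♟ ♟ ♟
· · ♞ ♟ ♟ · ♞ ·
· · · · · · ♗ ·
· · · · ♙ · · ♙
· · · ♙ · ♙ ♙ ♗
♙ ♙ ♙ ♕ · · · ·
♖ ♘ · · ♔ · ♘ ♖



  a b c d e f g h
  ─────────────────
8│♜ · ♝ ♛ ♚ ♝ ♜ ·│8
7│♟ ♟ ♟ · · ♟ ♟ ♟│7
6│· · ♞ ♟ ♟ · ♞ ·│6
5│· · · · · · ♗ ·│5
4│· · · · ♙ · · ♙│4
3│· · · ♙ · ♙ ♙ ♗│3
2│♙ ♙ ♙ ♕ · · · ·│2
1│♖ ♘ · · ♔ · ♘ ♖│1
  ─────────────────
  a b c d e f g h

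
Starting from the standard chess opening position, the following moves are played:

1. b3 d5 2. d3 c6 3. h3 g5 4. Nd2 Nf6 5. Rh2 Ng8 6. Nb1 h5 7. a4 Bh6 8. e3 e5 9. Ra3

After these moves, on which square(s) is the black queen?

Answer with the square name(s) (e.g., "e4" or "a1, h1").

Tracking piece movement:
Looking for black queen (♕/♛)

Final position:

  a b c d e f g h
  ─────────────────
8│♜ ♞ ♝ ♛ ♚ · ♞ ♜│8
7│♟ ♟ · · · ♟ · ·│7
6│· · ♟ · · · · ♝│6
5│· · · ♟ ♟ · ♟ ♟│5
4│♙ · · · · · · ·│4
3│♖ ♙ · ♙ ♙ · · ♙│3
2│· · ♙ · · ♙ ♙ ♖│2
1│· ♘ ♗ ♕ ♔ ♗ ♘ ·│1
  ─────────────────
  a b c d e f g h


d8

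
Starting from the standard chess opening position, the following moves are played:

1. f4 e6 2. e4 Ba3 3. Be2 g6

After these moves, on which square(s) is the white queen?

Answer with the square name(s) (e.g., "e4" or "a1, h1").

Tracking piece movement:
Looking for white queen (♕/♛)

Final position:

  a b c d e f g h
  ─────────────────
8│♜ ♞ ♝ ♛ ♚ · ♞ ♜│8
7│♟ ♟ ♟ ♟ · ♟ · ♟│7
6│· · · · ♟ · ♟ ·│6
5│· · · · · · · ·│5
4│· · · · ♙ ♙ · ·│4
3│♝ · · · · · · ·│3
2│♙ ♙ ♙ ♙ ♗ · ♙ ♙│2
1│♖ ♘ ♗ ♕ ♔ · ♘ ♖│1
  ─────────────────
  a b c d e f g h


d1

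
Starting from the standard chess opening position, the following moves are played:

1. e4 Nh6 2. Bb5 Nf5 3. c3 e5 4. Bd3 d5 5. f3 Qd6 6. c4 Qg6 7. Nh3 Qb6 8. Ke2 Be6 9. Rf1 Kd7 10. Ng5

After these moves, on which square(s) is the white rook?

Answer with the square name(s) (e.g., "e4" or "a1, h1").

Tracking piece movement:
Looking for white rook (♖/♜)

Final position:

  a b c d e f g h
  ─────────────────
8│♜ ♞ · · · ♝ · ♜│8
7│♟ ♟ ♟ ♚ · ♟ ♟ ♟│7
6│· ♛ · · ♝ · · ·│6
5│· · · ♟ ♟ ♞ ♘ ·│5
4│· · ♙ · ♙ · · ·│4
3│· · · ♗ · ♙ · ·│3
2│♙ ♙ · ♙ ♔ · ♙ ♙│2
1│♖ ♘ ♗ ♕ · ♖ · ·│1
  ─────────────────
  a b c d e f g h


a1, f1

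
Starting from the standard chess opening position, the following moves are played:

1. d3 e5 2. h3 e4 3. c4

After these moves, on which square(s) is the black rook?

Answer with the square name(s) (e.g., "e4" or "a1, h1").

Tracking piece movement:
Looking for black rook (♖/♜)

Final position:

  a b c d e f g h
  ─────────────────
8│♜ ♞ ♝ ♛ ♚ ♝ ♞ ♜│8
7│♟ ♟ ♟ ♟ · ♟ ♟ ♟│7
6│· · · · · · · ·│6
5│· · · · · · · ·│5
4│· · ♙ · ♟ · · ·│4
3│· · · ♙ · · · ♙│3
2│♙ ♙ · · ♙ ♙ ♙ ·│2
1│♖ ♘ ♗ ♕ ♔ ♗ ♘ ♖│1
  ─────────────────
  a b c d e f g h


a8, h8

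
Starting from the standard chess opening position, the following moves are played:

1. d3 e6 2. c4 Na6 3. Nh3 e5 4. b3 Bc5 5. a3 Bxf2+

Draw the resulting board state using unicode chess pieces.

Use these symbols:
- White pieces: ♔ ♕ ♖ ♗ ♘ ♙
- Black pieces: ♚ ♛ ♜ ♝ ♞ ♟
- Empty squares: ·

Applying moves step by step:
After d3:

♜ ♞ ♝ ♛ ♚ ♝ ♞ ♜
♟ ♟ ♟ ♟ ♟ ♟ ♟ ♟
· · · · · · · ·
· · · · · · · ·
· · · · · · · ·
· · · ♙ · · · ·
♙ ♙ ♙ · ♙ ♙ ♙ ♙
♖ ♘ ♗ ♕ ♔ ♗ ♘ ♖


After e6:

♜ ♞ ♝ ♛ ♚ ♝ ♞ ♜
♟ ♟ ♟ ♟ · ♟ ♟ ♟
· · · · ♟ · · ·
· · · · · · · ·
· · · · · · · ·
· · · ♙ · · · ·
♙ ♙ ♙ · ♙ ♙ ♙ ♙
♖ ♘ ♗ ♕ ♔ ♗ ♘ ♖


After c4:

♜ ♞ ♝ ♛ ♚ ♝ ♞ ♜
♟ ♟ ♟ ♟ · ♟ ♟ ♟
· · · · ♟ · · ·
· · · · · · · ·
· · ♙ · · · · ·
· · · ♙ · · · ·
♙ ♙ · · ♙ ♙ ♙ ♙
♖ ♘ ♗ ♕ ♔ ♗ ♘ ♖


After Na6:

♜ · ♝ ♛ ♚ ♝ ♞ ♜
♟ ♟ ♟ ♟ · ♟ ♟ ♟
♞ · · · ♟ · · ·
· · · · · · · ·
· · ♙ · · · · ·
· · · ♙ · · · ·
♙ ♙ · · ♙ ♙ ♙ ♙
♖ ♘ ♗ ♕ ♔ ♗ ♘ ♖


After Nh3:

♜ · ♝ ♛ ♚ ♝ ♞ ♜
♟ ♟ ♟ ♟ · ♟ ♟ ♟
♞ · · · ♟ · · ·
· · · · · · · ·
· · ♙ · · · · ·
· · · ♙ · · · ♘
♙ ♙ · · ♙ ♙ ♙ ♙
♖ ♘ ♗ ♕ ♔ ♗ · ♖


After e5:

♜ · ♝ ♛ ♚ ♝ ♞ ♜
♟ ♟ ♟ ♟ · ♟ ♟ ♟
♞ · · · · · · ·
· · · · ♟ · · ·
· · ♙ · · · · ·
· · · ♙ · · · ♘
♙ ♙ · · ♙ ♙ ♙ ♙
♖ ♘ ♗ ♕ ♔ ♗ · ♖


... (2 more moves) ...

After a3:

♜ · ♝ ♛ ♚ · ♞ ♜
♟ ♟ ♟ ♟ · ♟ ♟ ♟
♞ · · · · · · ·
· · ♝ · ♟ · · ·
· · ♙ · · · · ·
♙ ♙ · ♙ · · · ♘
· · · · ♙ ♙ ♙ ♙
♖ ♘ ♗ ♕ ♔ ♗ · ♖


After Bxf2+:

♜ · ♝ ♛ ♚ · ♞ ♜
♟ ♟ ♟ ♟ · ♟ ♟ ♟
♞ · · · · · · ·
· · · · ♟ · · ·
· · ♙ · · · · ·
♙ ♙ · ♙ · · · ♘
· · · · ♙ ♝ ♙ ♙
♖ ♘ ♗ ♕ ♔ ♗ · ♖



  a b c d e f g h
  ─────────────────
8│♜ · ♝ ♛ ♚ · ♞ ♜│8
7│♟ ♟ ♟ ♟ · ♟ ♟ ♟│7
6│♞ · · · · · · ·│6
5│· · · · ♟ · · ·│5
4│· · ♙ · · · · ·│4
3│♙ ♙ · ♙ · · · ♘│3
2│· · · · ♙ ♝ ♙ ♙│2
1│♖ ♘ ♗ ♕ ♔ ♗ · ♖│1
  ─────────────────
  a b c d e f g h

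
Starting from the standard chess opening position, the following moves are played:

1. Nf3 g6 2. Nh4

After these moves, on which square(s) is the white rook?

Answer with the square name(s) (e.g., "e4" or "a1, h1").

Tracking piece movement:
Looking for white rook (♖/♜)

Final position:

  a b c d e f g h
  ─────────────────
8│♜ ♞ ♝ ♛ ♚ ♝ ♞ ♜│8
7│♟ ♟ ♟ ♟ ♟ ♟ · ♟│7
6│· · · · · · ♟ ·│6
5│· · · · · · · ·│5
4│· · · · · · · ♘│4
3│· · · · · · · ·│3
2│♙ ♙ ♙ ♙ ♙ ♙ ♙ ♙│2
1│♖ ♘ ♗ ♕ ♔ ♗ · ♖│1
  ─────────────────
  a b c d e f g h


a1, h1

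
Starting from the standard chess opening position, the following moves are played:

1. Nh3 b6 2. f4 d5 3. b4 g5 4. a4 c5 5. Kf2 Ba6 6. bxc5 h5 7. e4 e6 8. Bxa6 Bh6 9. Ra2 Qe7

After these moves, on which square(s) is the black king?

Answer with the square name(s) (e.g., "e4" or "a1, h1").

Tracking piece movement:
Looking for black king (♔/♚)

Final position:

  a b c d e f g h
  ─────────────────
8│♜ ♞ · · ♚ · ♞ ♜│8
7│♟ · · · ♛ ♟ · ·│7
6│♗ ♟ · · ♟ · · ♝│6
5│· · ♙ ♟ · · ♟ ♟│5
4│♙ · · · ♙ ♙ · ·│4
3│· · · · · · · ♘│3
2│♖ · ♙ ♙ · ♔ ♙ ♙│2
1│· ♘ ♗ ♕ · · · ♖│1
  ─────────────────
  a b c d e f g h


e8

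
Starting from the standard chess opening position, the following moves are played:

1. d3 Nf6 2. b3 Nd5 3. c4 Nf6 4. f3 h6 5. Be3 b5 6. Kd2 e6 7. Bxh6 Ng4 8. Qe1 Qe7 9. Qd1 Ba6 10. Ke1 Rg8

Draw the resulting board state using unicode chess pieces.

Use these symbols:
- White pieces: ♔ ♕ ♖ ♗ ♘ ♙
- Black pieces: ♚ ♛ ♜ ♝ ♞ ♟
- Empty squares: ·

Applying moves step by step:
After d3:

♜ ♞ ♝ ♛ ♚ ♝ ♞ ♜
♟ ♟ ♟ ♟ ♟ ♟ ♟ ♟
· · · · · · · ·
· · · · · · · ·
· · · · · · · ·
· · · ♙ · · · ·
♙ ♙ ♙ · ♙ ♙ ♙ ♙
♖ ♘ ♗ ♕ ♔ ♗ ♘ ♖


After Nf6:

♜ ♞ ♝ ♛ ♚ ♝ · ♜
♟ ♟ ♟ ♟ ♟ ♟ ♟ ♟
· · · · · ♞ · ·
· · · · · · · ·
· · · · · · · ·
· · · ♙ · · · ·
♙ ♙ ♙ · ♙ ♙ ♙ ♙
♖ ♘ ♗ ♕ ♔ ♗ ♘ ♖


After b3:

♜ ♞ ♝ ♛ ♚ ♝ · ♜
♟ ♟ ♟ ♟ ♟ ♟ ♟ ♟
· · · · · ♞ · ·
· · · · · · · ·
· · · · · · · ·
· ♙ · ♙ · · · ·
♙ · ♙ · ♙ ♙ ♙ ♙
♖ ♘ ♗ ♕ ♔ ♗ ♘ ♖


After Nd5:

♜ ♞ ♝ ♛ ♚ ♝ · ♜
♟ ♟ ♟ ♟ ♟ ♟ ♟ ♟
· · · · · · · ·
· · · ♞ · · · ·
· · · · · · · ·
· ♙ · ♙ · · · ·
♙ · ♙ · ♙ ♙ ♙ ♙
♖ ♘ ♗ ♕ ♔ ♗ ♘ ♖


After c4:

♜ ♞ ♝ ♛ ♚ ♝ · ♜
♟ ♟ ♟ ♟ ♟ ♟ ♟ ♟
· · · · · · · ·
· · · ♞ · · · ·
· · ♙ · · · · ·
· ♙ · ♙ · · · ·
♙ · · · ♙ ♙ ♙ ♙
♖ ♘ ♗ ♕ ♔ ♗ ♘ ♖


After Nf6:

♜ ♞ ♝ ♛ ♚ ♝ · ♜
♟ ♟ ♟ ♟ ♟ ♟ ♟ ♟
· · · · · ♞ · ·
· · · · · · · ·
· · ♙ · · · · ·
· ♙ · ♙ · · · ·
♙ · · · ♙ ♙ ♙ ♙
♖ ♘ ♗ ♕ ♔ ♗ ♘ ♖


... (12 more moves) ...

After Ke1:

♜ ♞ · · ♚ ♝ · ♜
♟ · ♟ ♟ ♛ ♟ ♟ ·
♝ · · · ♟ · · ♗
· ♟ · · · · · ·
· · ♙ · · · ♞ ·
· ♙ · ♙ · ♙ · ·
♙ · · · ♙ · ♙ ♙
♖ ♘ · ♕ ♔ ♗ ♘ ♖


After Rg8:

♜ ♞ · · ♚ ♝ ♜ ·
♟ · ♟ ♟ ♛ ♟ ♟ ·
♝ · · · ♟ · · ♗
· ♟ · · · · · ·
· · ♙ · · · ♞ ·
· ♙ · ♙ · ♙ · ·
♙ · · · ♙ · ♙ ♙
♖ ♘ · ♕ ♔ ♗ ♘ ♖



  a b c d e f g h
  ─────────────────
8│♜ ♞ · · ♚ ♝ ♜ ·│8
7│♟ · ♟ ♟ ♛ ♟ ♟ ·│7
6│♝ · · · ♟ · · ♗│6
5│· ♟ · · · · · ·│5
4│· · ♙ · · · ♞ ·│4
3│· ♙ · ♙ · ♙ · ·│3
2│♙ · · · ♙ · ♙ ♙│2
1│♖ ♘ · ♕ ♔ ♗ ♘ ♖│1
  ─────────────────
  a b c d e f g h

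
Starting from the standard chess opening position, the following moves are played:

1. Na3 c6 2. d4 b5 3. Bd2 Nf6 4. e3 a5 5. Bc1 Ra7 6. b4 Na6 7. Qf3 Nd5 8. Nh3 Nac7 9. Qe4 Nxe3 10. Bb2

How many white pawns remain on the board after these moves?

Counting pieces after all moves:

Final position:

  a b c d e f g h
  ─────────────────
8│· · ♝ ♛ ♚ ♝ · ♜│8
7│♜ · ♞ ♟ ♟ ♟ ♟ ♟│7
6│· · ♟ · · · · ·│6
5│♟ ♟ · · · · · ·│5
4│· ♙ · ♙ ♕ · · ·│4
3│♘ · · · ♞ · · ♘│3
2│♙ ♗ ♙ · · ♙ ♙ ♙│2
1│♖ · · · ♔ ♗ · ♖│1
  ─────────────────
  a b c d e f g h


7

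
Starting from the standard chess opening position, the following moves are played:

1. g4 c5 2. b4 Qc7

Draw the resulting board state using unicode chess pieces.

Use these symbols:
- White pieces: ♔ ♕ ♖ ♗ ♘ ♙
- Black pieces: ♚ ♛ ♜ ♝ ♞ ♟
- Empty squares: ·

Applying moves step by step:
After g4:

♜ ♞ ♝ ♛ ♚ ♝ ♞ ♜
♟ ♟ ♟ ♟ ♟ ♟ ♟ ♟
· · · · · · · ·
· · · · · · · ·
· · · · · · ♙ ·
· · · · · · · ·
♙ ♙ ♙ ♙ ♙ ♙ · ♙
♖ ♘ ♗ ♕ ♔ ♗ ♘ ♖


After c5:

♜ ♞ ♝ ♛ ♚ ♝ ♞ ♜
♟ ♟ · ♟ ♟ ♟ ♟ ♟
· · · · · · · ·
· · ♟ · · · · ·
· · · · · · ♙ ·
· · · · · · · ·
♙ ♙ ♙ ♙ ♙ ♙ · ♙
♖ ♘ ♗ ♕ ♔ ♗ ♘ ♖


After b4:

♜ ♞ ♝ ♛ ♚ ♝ ♞ ♜
♟ ♟ · ♟ ♟ ♟ ♟ ♟
· · · · · · · ·
· · ♟ · · · · ·
· ♙ · · · · ♙ ·
· · · · · · · ·
♙ · ♙ ♙ ♙ ♙ · ♙
♖ ♘ ♗ ♕ ♔ ♗ ♘ ♖


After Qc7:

♜ ♞ ♝ · ♚ ♝ ♞ ♜
♟ ♟ ♛ ♟ ♟ ♟ ♟ ♟
· · · · · · · ·
· · ♟ · · · · ·
· ♙ · · · · ♙ ·
· · · · · · · ·
♙ · ♙ ♙ ♙ ♙ · ♙
♖ ♘ ♗ ♕ ♔ ♗ ♘ ♖



  a b c d e f g h
  ─────────────────
8│♜ ♞ ♝ · ♚ ♝ ♞ ♜│8
7│♟ ♟ ♛ ♟ ♟ ♟ ♟ ♟│7
6│· · · · · · · ·│6
5│· · ♟ · · · · ·│5
4│· ♙ · · · · ♙ ·│4
3│· · · · · · · ·│3
2│♙ · ♙ ♙ ♙ ♙ · ♙│2
1│♖ ♘ ♗ ♕ ♔ ♗ ♘ ♖│1
  ─────────────────
  a b c d e f g h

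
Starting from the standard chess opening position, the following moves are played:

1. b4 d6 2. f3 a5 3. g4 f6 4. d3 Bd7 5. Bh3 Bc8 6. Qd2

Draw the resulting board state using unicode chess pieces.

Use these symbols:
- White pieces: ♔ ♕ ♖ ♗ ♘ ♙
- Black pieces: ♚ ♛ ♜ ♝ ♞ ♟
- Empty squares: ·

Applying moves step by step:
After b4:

♜ ♞ ♝ ♛ ♚ ♝ ♞ ♜
♟ ♟ ♟ ♟ ♟ ♟ ♟ ♟
· · · · · · · ·
· · · · · · · ·
· ♙ · · · · · ·
· · · · · · · ·
♙ · ♙ ♙ ♙ ♙ ♙ ♙
♖ ♘ ♗ ♕ ♔ ♗ ♘ ♖


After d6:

♜ ♞ ♝ ♛ ♚ ♝ ♞ ♜
♟ ♟ ♟ · ♟ ♟ ♟ ♟
· · · ♟ · · · ·
· · · · · · · ·
· ♙ · · · · · ·
· · · · · · · ·
♙ · ♙ ♙ ♙ ♙ ♙ ♙
♖ ♘ ♗ ♕ ♔ ♗ ♘ ♖


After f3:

♜ ♞ ♝ ♛ ♚ ♝ ♞ ♜
♟ ♟ ♟ · ♟ ♟ ♟ ♟
· · · ♟ · · · ·
· · · · · · · ·
· ♙ · · · · · ·
· · · · · ♙ · ·
♙ · ♙ ♙ ♙ · ♙ ♙
♖ ♘ ♗ ♕ ♔ ♗ ♘ ♖


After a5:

♜ ♞ ♝ ♛ ♚ ♝ ♞ ♜
· ♟ ♟ · ♟ ♟ ♟ ♟
· · · ♟ · · · ·
♟ · · · · · · ·
· ♙ · · · · · ·
· · · · · ♙ · ·
♙ · ♙ ♙ ♙ · ♙ ♙
♖ ♘ ♗ ♕ ♔ ♗ ♘ ♖


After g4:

♜ ♞ ♝ ♛ ♚ ♝ ♞ ♜
· ♟ ♟ · ♟ ♟ ♟ ♟
· · · ♟ · · · ·
♟ · · · · · · ·
· ♙ · · · · ♙ ·
· · · · · ♙ · ·
♙ · ♙ ♙ ♙ · · ♙
♖ ♘ ♗ ♕ ♔ ♗ ♘ ♖


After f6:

♜ ♞ ♝ ♛ ♚ ♝ ♞ ♜
· ♟ ♟ · ♟ · ♟ ♟
· · · ♟ · ♟ · ·
♟ · · · · · · ·
· ♙ · · · · ♙ ·
· · · · · ♙ · ·
♙ · ♙ ♙ ♙ · · ♙
♖ ♘ ♗ ♕ ♔ ♗ ♘ ♖


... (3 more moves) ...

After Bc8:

♜ ♞ ♝ ♛ ♚ ♝ ♞ ♜
· ♟ ♟ · ♟ · ♟ ♟
· · · ♟ · ♟ · ·
♟ · · · · · · ·
· ♙ · · · · ♙ ·
· · · ♙ · ♙ · ♗
♙ · ♙ · ♙ · · ♙
♖ ♘ ♗ ♕ ♔ · ♘ ♖


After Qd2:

♜ ♞ ♝ ♛ ♚ ♝ ♞ ♜
· ♟ ♟ · ♟ · ♟ ♟
· · · ♟ · ♟ · ·
♟ · · · · · · ·
· ♙ · · · · ♙ ·
· · · ♙ · ♙ · ♗
♙ · ♙ ♕ ♙ · · ♙
♖ ♘ ♗ · ♔ · ♘ ♖



  a b c d e f g h
  ─────────────────
8│♜ ♞ ♝ ♛ ♚ ♝ ♞ ♜│8
7│· ♟ ♟ · ♟ · ♟ ♟│7
6│· · · ♟ · ♟ · ·│6
5│♟ · · · · · · ·│5
4│· ♙ · · · · ♙ ·│4
3│· · · ♙ · ♙ · ♗│3
2│♙ · ♙ ♕ ♙ · · ♙│2
1│♖ ♘ ♗ · ♔ · ♘ ♖│1
  ─────────────────
  a b c d e f g h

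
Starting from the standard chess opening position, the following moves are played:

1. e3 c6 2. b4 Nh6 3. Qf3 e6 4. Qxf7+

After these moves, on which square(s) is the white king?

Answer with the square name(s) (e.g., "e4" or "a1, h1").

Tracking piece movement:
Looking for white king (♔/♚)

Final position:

  a b c d e f g h
  ─────────────────
8│♜ ♞ ♝ ♛ ♚ ♝ · ♜│8
7│♟ ♟ · ♟ · ♕ ♟ ♟│7
6│· · ♟ · ♟ · · ♞│6
5│· · · · · · · ·│5
4│· ♙ · · · · · ·│4
3│· · · · ♙ · · ·│3
2│♙ · ♙ ♙ · ♙ ♙ ♙│2
1│♖ ♘ ♗ · ♔ ♗ ♘ ♖│1
  ─────────────────
  a b c d e f g h


e1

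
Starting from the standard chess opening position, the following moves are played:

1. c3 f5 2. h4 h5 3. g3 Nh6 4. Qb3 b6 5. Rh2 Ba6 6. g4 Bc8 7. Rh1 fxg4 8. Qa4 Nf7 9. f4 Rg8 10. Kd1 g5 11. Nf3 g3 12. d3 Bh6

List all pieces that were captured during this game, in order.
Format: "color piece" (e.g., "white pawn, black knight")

Tracking captures:
  fxg4: captured white pawn

white pawn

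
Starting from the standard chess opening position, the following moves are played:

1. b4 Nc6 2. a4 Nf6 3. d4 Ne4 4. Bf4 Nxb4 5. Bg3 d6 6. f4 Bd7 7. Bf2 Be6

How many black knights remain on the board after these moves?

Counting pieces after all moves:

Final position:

  a b c d e f g h
  ─────────────────
8│♜ · · ♛ ♚ ♝ · ♜│8
7│♟ ♟ ♟ · ♟ ♟ ♟ ♟│7
6│· · · ♟ ♝ · · ·│6
5│· · · · · · · ·│5
4│♙ ♞ · ♙ ♞ ♙ · ·│4
3│· · · · · · · ·│3
2│· · ♙ · ♙ ♗ ♙ ♙│2
1│♖ ♘ · ♕ ♔ ♗ ♘ ♖│1
  ─────────────────
  a b c d e f g h


2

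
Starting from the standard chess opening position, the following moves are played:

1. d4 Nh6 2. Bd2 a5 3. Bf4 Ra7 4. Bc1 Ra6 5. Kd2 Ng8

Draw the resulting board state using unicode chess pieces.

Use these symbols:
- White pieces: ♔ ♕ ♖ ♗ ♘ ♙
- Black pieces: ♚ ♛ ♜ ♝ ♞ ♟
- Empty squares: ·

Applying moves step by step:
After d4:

♜ ♞ ♝ ♛ ♚ ♝ ♞ ♜
♟ ♟ ♟ ♟ ♟ ♟ ♟ ♟
· · · · · · · ·
· · · · · · · ·
· · · ♙ · · · ·
· · · · · · · ·
♙ ♙ ♙ · ♙ ♙ ♙ ♙
♖ ♘ ♗ ♕ ♔ ♗ ♘ ♖


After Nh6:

♜ ♞ ♝ ♛ ♚ ♝ · ♜
♟ ♟ ♟ ♟ ♟ ♟ ♟ ♟
· · · · · · · ♞
· · · · · · · ·
· · · ♙ · · · ·
· · · · · · · ·
♙ ♙ ♙ · ♙ ♙ ♙ ♙
♖ ♘ ♗ ♕ ♔ ♗ ♘ ♖


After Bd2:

♜ ♞ ♝ ♛ ♚ ♝ · ♜
♟ ♟ ♟ ♟ ♟ ♟ ♟ ♟
· · · · · · · ♞
· · · · · · · ·
· · · ♙ · · · ·
· · · · · · · ·
♙ ♙ ♙ ♗ ♙ ♙ ♙ ♙
♖ ♘ · ♕ ♔ ♗ ♘ ♖


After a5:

♜ ♞ ♝ ♛ ♚ ♝ · ♜
· ♟ ♟ ♟ ♟ ♟ ♟ ♟
· · · · · · · ♞
♟ · · · · · · ·
· · · ♙ · · · ·
· · · · · · · ·
♙ ♙ ♙ ♗ ♙ ♙ ♙ ♙
♖ ♘ · ♕ ♔ ♗ ♘ ♖


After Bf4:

♜ ♞ ♝ ♛ ♚ ♝ · ♜
· ♟ ♟ ♟ ♟ ♟ ♟ ♟
· · · · · · · ♞
♟ · · · · · · ·
· · · ♙ · ♗ · ·
· · · · · · · ·
♙ ♙ ♙ · ♙ ♙ ♙ ♙
♖ ♘ · ♕ ♔ ♗ ♘ ♖


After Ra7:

· ♞ ♝ ♛ ♚ ♝ · ♜
♜ ♟ ♟ ♟ ♟ ♟ ♟ ♟
· · · · · · · ♞
♟ · · · · · · ·
· · · ♙ · ♗ · ·
· · · · · · · ·
♙ ♙ ♙ · ♙ ♙ ♙ ♙
♖ ♘ · ♕ ♔ ♗ ♘ ♖


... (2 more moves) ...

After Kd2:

· ♞ ♝ ♛ ♚ ♝ · ♜
· ♟ ♟ ♟ ♟ ♟ ♟ ♟
♜ · · · · · · ♞
♟ · · · · · · ·
· · · ♙ · · · ·
· · · · · · · ·
♙ ♙ ♙ ♔ ♙ ♙ ♙ ♙
♖ ♘ ♗ ♕ · ♗ ♘ ♖


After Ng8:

· ♞ ♝ ♛ ♚ ♝ ♞ ♜
· ♟ ♟ ♟ ♟ ♟ ♟ ♟
♜ · · · · · · ·
♟ · · · · · · ·
· · · ♙ · · · ·
· · · · · · · ·
♙ ♙ ♙ ♔ ♙ ♙ ♙ ♙
♖ ♘ ♗ ♕ · ♗ ♘ ♖



  a b c d e f g h
  ─────────────────
8│· ♞ ♝ ♛ ♚ ♝ ♞ ♜│8
7│· ♟ ♟ ♟ ♟ ♟ ♟ ♟│7
6│♜ · · · · · · ·│6
5│♟ · · · · · · ·│5
4│· · · ♙ · · · ·│4
3│· · · · · · · ·│3
2│♙ ♙ ♙ ♔ ♙ ♙ ♙ ♙│2
1│♖ ♘ ♗ ♕ · ♗ ♘ ♖│1
  ─────────────────
  a b c d e f g h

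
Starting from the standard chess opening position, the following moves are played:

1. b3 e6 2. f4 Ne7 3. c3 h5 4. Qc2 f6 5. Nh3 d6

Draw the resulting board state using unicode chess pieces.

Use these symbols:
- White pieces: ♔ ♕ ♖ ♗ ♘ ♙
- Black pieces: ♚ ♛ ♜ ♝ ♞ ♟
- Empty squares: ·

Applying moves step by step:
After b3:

♜ ♞ ♝ ♛ ♚ ♝ ♞ ♜
♟ ♟ ♟ ♟ ♟ ♟ ♟ ♟
· · · · · · · ·
· · · · · · · ·
· · · · · · · ·
· ♙ · · · · · ·
♙ · ♙ ♙ ♙ ♙ ♙ ♙
♖ ♘ ♗ ♕ ♔ ♗ ♘ ♖


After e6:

♜ ♞ ♝ ♛ ♚ ♝ ♞ ♜
♟ ♟ ♟ ♟ · ♟ ♟ ♟
· · · · ♟ · · ·
· · · · · · · ·
· · · · · · · ·
· ♙ · · · · · ·
♙ · ♙ ♙ ♙ ♙ ♙ ♙
♖ ♘ ♗ ♕ ♔ ♗ ♘ ♖


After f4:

♜ ♞ ♝ ♛ ♚ ♝ ♞ ♜
♟ ♟ ♟ ♟ · ♟ ♟ ♟
· · · · ♟ · · ·
· · · · · · · ·
· · · · · ♙ · ·
· ♙ · · · · · ·
♙ · ♙ ♙ ♙ · ♙ ♙
♖ ♘ ♗ ♕ ♔ ♗ ♘ ♖


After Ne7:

♜ ♞ ♝ ♛ ♚ ♝ · ♜
♟ ♟ ♟ ♟ ♞ ♟ ♟ ♟
· · · · ♟ · · ·
· · · · · · · ·
· · · · · ♙ · ·
· ♙ · · · · · ·
♙ · ♙ ♙ ♙ · ♙ ♙
♖ ♘ ♗ ♕ ♔ ♗ ♘ ♖


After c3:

♜ ♞ ♝ ♛ ♚ ♝ · ♜
♟ ♟ ♟ ♟ ♞ ♟ ♟ ♟
· · · · ♟ · · ·
· · · · · · · ·
· · · · · ♙ · ·
· ♙ ♙ · · · · ·
♙ · · ♙ ♙ · ♙ ♙
♖ ♘ ♗ ♕ ♔ ♗ ♘ ♖


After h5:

♜ ♞ ♝ ♛ ♚ ♝ · ♜
♟ ♟ ♟ ♟ ♞ ♟ ♟ ·
· · · · ♟ · · ·
· · · · · · · ♟
· · · · · ♙ · ·
· ♙ ♙ · · · · ·
♙ · · ♙ ♙ · ♙ ♙
♖ ♘ ♗ ♕ ♔ ♗ ♘ ♖


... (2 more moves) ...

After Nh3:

♜ ♞ ♝ ♛ ♚ ♝ · ♜
♟ ♟ ♟ ♟ ♞ · ♟ ·
· · · · ♟ ♟ · ·
· · · · · · · ♟
· · · · · ♙ · ·
· ♙ ♙ · · · · ♘
♙ · ♕ ♙ ♙ · ♙ ♙
♖ ♘ ♗ · ♔ ♗ · ♖


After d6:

♜ ♞ ♝ ♛ ♚ ♝ · ♜
♟ ♟ ♟ · ♞ · ♟ ·
· · · ♟ ♟ ♟ · ·
· · · · · · · ♟
· · · · · ♙ · ·
· ♙ ♙ · · · · ♘
♙ · ♕ ♙ ♙ · ♙ ♙
♖ ♘ ♗ · ♔ ♗ · ♖



  a b c d e f g h
  ─────────────────
8│♜ ♞ ♝ ♛ ♚ ♝ · ♜│8
7│♟ ♟ ♟ · ♞ · ♟ ·│7
6│· · · ♟ ♟ ♟ · ·│6
5│· · · · · · · ♟│5
4│· · · · · ♙ · ·│4
3│· ♙ ♙ · · · · ♘│3
2│♙ · ♕ ♙ ♙ · ♙ ♙│2
1│♖ ♘ ♗ · ♔ ♗ · ♖│1
  ─────────────────
  a b c d e f g h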